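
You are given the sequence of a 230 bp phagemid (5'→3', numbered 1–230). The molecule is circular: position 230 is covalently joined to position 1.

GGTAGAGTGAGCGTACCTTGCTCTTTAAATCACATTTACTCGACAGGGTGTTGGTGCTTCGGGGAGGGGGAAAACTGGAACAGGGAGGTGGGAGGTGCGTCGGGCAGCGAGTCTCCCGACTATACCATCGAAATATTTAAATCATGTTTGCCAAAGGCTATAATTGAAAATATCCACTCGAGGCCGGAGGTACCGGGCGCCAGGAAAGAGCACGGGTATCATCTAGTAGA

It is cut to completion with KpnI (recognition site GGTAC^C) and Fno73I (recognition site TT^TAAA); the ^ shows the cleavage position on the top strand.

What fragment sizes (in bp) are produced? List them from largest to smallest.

The KpnI site (GGTACC) starts at position 189.
KpnI cuts after base 5 of each site (before the last base), so after position 193.
Fno73I sites (TTTAAA) start at positions 24, 136.
Fno73I cuts after base 2 of each site, so after positions 25, 137.
Combined cut positions: 25, 137, 193.
Circular molecule, 3 cuts → 3 fragments:
  26–137 → 112 bp
  138–193 → 56 bp
  194–230 then 1–25 → 37 + 25 = 62 bp
Sorted largest to smallest: 112, 62, 56 bp.

112, 62, 56 bp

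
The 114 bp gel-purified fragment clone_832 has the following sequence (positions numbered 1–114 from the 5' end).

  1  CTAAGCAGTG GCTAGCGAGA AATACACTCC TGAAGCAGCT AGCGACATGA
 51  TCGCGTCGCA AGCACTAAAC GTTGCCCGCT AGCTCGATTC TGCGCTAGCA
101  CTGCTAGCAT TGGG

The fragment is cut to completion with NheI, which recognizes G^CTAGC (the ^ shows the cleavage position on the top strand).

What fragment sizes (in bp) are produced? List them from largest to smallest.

40, 27, 16, 11, 11, 9 bp

NheI sites (GCTAGC) start at positions 11, 38, 78, 94, 103.
NheI cuts after the first base of each site, so after positions 11, 38, 78, 94, 103.
Linear molecule, 5 cuts → 6 fragments:
  1–11 → 11 bp
  12–38 → 27 bp
  39–78 → 40 bp
  79–94 → 16 bp
  95–103 → 9 bp
  104–114 → 11 bp
Sorted largest to smallest: 40, 27, 16, 11, 11, 9 bp.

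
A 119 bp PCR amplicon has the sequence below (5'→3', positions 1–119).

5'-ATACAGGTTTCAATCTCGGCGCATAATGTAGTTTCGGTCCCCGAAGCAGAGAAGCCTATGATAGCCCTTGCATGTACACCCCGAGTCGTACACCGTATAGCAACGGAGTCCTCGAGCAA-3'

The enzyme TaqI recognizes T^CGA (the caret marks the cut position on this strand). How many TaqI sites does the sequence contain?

1

TCGA occurs starting at position 112.
TaqI cuts at 1 site.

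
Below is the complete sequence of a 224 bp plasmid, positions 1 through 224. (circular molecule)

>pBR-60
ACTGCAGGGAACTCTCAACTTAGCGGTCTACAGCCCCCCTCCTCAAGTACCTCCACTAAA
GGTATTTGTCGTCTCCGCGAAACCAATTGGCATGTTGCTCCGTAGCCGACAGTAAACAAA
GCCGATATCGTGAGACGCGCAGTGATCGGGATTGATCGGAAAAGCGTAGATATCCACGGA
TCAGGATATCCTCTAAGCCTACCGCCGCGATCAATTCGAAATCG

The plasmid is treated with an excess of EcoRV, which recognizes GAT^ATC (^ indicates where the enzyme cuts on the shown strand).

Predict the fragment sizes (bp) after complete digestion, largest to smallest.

EcoRV sites (GATATC) start at positions 124, 169, 185.
EcoRV cuts after base 3 of each site, so after positions 126, 171, 187.
Circular molecule, 3 cuts → 3 fragments:
  127–171 → 45 bp
  172–187 → 16 bp
  188–224 then 1–126 → 37 + 126 = 163 bp
Sorted largest to smallest: 163, 45, 16 bp.

163, 45, 16 bp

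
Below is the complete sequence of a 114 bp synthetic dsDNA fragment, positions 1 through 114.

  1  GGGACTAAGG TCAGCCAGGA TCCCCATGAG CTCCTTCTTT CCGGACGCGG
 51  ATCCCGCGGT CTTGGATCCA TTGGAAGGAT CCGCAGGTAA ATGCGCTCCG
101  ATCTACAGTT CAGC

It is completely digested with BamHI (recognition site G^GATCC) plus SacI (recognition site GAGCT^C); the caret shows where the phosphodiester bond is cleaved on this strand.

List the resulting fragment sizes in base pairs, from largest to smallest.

BamHI sites (GGATCC) start at positions 18, 49, 64, 77.
BamHI cuts after the first base of each site, so after positions 18, 49, 64, 77.
The SacI site (GAGCTC) starts at position 28.
SacI cuts after base 5 of each site (before the last base), so after position 32.
Combined cut positions: 18, 32, 49, 64, 77.
Linear molecule, 5 cuts → 6 fragments:
  1–18 → 18 bp
  19–32 → 14 bp
  33–49 → 17 bp
  50–64 → 15 bp
  65–77 → 13 bp
  78–114 → 37 bp
Sorted largest to smallest: 37, 18, 17, 15, 14, 13 bp.

37, 18, 17, 15, 14, 13 bp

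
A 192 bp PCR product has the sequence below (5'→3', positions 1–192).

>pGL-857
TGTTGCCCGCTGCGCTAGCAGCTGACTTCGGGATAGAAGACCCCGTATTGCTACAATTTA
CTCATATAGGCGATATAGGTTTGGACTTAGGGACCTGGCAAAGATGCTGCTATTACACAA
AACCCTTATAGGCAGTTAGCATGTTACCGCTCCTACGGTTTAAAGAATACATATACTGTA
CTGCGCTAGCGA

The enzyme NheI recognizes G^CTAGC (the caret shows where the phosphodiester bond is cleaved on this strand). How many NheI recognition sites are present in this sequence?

2

GCTAGC occurs starting at positions 14, 185.
NheI cuts at 2 sites.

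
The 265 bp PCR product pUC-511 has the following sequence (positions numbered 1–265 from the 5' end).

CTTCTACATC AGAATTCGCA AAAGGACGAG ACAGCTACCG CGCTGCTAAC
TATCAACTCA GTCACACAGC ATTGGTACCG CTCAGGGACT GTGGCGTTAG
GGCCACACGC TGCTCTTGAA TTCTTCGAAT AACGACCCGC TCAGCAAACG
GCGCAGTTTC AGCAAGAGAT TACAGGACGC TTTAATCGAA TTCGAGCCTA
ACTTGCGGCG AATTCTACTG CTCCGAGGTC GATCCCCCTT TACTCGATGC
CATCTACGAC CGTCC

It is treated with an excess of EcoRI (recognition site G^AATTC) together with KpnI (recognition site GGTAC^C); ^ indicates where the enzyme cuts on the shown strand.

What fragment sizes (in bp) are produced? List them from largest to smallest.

70, 66, 55, 40, 22, 12 bp

EcoRI sites (GAATTC) start at positions 12, 118, 188, 210.
EcoRI cuts after the first base of each site, so after positions 12, 118, 188, 210.
The KpnI site (GGTACC) starts at position 74.
KpnI cuts after base 5 of each site (before the last base), so after position 78.
Combined cut positions: 12, 78, 118, 188, 210.
Linear molecule, 5 cuts → 6 fragments:
  1–12 → 12 bp
  13–78 → 66 bp
  79–118 → 40 bp
  119–188 → 70 bp
  189–210 → 22 bp
  211–265 → 55 bp
Sorted largest to smallest: 70, 66, 55, 40, 22, 12 bp.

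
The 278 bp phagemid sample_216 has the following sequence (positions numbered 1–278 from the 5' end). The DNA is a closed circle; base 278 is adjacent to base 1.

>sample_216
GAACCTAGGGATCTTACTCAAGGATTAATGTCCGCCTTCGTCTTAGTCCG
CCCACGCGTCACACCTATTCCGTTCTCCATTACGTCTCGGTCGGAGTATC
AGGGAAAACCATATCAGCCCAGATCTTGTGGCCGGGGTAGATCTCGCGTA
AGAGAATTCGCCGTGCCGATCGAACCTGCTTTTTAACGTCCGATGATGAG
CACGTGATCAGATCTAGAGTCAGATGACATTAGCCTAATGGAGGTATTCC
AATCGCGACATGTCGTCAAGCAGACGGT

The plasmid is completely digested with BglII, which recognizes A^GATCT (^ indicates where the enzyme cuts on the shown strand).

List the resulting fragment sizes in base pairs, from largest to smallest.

189, 71, 18 bp

BglII sites (AGATCT) start at positions 121, 139, 210.
BglII cuts after the first base of each site, so after positions 121, 139, 210.
Circular molecule, 3 cuts → 3 fragments:
  122–139 → 18 bp
  140–210 → 71 bp
  211–278 then 1–121 → 68 + 121 = 189 bp
Sorted largest to smallest: 189, 71, 18 bp.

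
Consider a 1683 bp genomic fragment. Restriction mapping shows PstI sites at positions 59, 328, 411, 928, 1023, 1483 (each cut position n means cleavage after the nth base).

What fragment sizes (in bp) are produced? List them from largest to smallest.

Linear molecule, 6 cuts → 7 fragments:
  59 − 0 = 59 bp
  328 − 59 = 269 bp
  411 − 328 = 83 bp
  928 − 411 = 517 bp
  1023 − 928 = 95 bp
  1483 − 1023 = 460 bp
  1683 − 1483 = 200 bp
Sorted largest to smallest: 517, 460, 269, 200, 95, 83, 59 bp.

517, 460, 269, 200, 95, 83, 59 bp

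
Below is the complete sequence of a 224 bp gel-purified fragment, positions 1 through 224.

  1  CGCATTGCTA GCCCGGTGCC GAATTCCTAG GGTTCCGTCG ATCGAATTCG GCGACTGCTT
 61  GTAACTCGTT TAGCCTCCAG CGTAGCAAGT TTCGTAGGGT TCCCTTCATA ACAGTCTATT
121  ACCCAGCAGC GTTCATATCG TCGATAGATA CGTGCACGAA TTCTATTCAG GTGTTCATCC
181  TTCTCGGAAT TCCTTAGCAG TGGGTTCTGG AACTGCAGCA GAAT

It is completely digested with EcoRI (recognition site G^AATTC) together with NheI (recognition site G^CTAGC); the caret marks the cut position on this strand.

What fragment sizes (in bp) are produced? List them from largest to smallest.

EcoRI sites (GAATTC) start at positions 21, 44, 158, 187.
EcoRI cuts after the first base of each site, so after positions 21, 44, 158, 187.
The NheI site (GCTAGC) starts at position 7.
NheI cuts after the first base of each site, so after position 7.
Combined cut positions: 7, 21, 44, 158, 187.
Linear molecule, 5 cuts → 6 fragments:
  1–7 → 7 bp
  8–21 → 14 bp
  22–44 → 23 bp
  45–158 → 114 bp
  159–187 → 29 bp
  188–224 → 37 bp
Sorted largest to smallest: 114, 37, 29, 23, 14, 7 bp.

114, 37, 29, 23, 14, 7 bp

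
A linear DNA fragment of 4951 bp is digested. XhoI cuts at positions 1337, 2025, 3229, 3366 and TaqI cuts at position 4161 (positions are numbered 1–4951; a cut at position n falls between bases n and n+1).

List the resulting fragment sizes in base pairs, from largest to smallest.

Combined cut positions (sorted): 1337, 2025, 3229, 3366, 4161.
Linear molecule, 5 cuts → 6 fragments:
  1337 − 0 = 1337 bp
  2025 − 1337 = 688 bp
  3229 − 2025 = 1204 bp
  3366 − 3229 = 137 bp
  4161 − 3366 = 795 bp
  4951 − 4161 = 790 bp
Sorted largest to smallest: 1337, 1204, 795, 790, 688, 137 bp.

1337, 1204, 795, 790, 688, 137 bp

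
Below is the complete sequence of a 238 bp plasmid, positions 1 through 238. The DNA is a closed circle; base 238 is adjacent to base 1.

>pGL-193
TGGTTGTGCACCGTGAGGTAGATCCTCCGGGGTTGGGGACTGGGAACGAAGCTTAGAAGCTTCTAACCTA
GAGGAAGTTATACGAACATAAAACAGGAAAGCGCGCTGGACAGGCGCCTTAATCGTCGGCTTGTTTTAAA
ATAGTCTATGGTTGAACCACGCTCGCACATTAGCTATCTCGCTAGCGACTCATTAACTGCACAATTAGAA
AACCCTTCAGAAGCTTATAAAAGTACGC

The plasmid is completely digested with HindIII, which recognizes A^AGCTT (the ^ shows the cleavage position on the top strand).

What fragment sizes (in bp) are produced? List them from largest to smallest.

164, 66, 8 bp

HindIII sites (AAGCTT) start at positions 49, 57, 221.
HindIII cuts after the first base of each site, so after positions 49, 57, 221.
Circular molecule, 3 cuts → 3 fragments:
  50–57 → 8 bp
  58–221 → 164 bp
  222–238 then 1–49 → 17 + 49 = 66 bp
Sorted largest to smallest: 164, 66, 8 bp.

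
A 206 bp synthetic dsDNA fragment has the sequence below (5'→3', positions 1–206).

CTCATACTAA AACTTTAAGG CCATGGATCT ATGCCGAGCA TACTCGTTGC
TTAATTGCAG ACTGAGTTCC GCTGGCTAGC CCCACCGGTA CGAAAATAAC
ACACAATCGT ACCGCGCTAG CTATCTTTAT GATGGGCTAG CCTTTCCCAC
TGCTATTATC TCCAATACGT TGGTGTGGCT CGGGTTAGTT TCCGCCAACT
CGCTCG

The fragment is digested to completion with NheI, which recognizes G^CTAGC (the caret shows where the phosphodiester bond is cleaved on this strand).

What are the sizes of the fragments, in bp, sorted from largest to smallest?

NheI sites (GCTAGC) start at positions 75, 116, 136.
NheI cuts after the first base of each site, so after positions 75, 116, 136.
Linear molecule, 3 cuts → 4 fragments:
  1–75 → 75 bp
  76–116 → 41 bp
  117–136 → 20 bp
  137–206 → 70 bp
Sorted largest to smallest: 75, 70, 41, 20 bp.

75, 70, 41, 20 bp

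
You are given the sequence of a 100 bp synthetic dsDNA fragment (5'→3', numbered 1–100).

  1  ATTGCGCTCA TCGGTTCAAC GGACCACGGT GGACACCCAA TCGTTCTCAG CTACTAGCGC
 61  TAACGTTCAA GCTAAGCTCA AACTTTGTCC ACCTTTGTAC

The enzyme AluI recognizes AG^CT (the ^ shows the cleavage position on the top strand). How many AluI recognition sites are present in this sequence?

3

AGCT occurs starting at positions 49, 70, 75.
AluI cuts at 3 sites.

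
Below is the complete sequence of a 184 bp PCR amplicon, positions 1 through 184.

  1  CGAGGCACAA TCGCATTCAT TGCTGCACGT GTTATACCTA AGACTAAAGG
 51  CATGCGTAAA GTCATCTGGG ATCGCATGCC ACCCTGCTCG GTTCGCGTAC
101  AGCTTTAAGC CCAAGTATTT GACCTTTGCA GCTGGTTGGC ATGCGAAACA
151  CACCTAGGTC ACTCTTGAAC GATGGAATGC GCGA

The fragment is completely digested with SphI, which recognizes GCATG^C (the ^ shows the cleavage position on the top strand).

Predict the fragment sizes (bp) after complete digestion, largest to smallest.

SphI sites (GCATGC) start at positions 50, 74, 139.
SphI cuts after base 5 of each site (before the last base), so after positions 54, 78, 143.
Linear molecule, 3 cuts → 4 fragments:
  1–54 → 54 bp
  55–78 → 24 bp
  79–143 → 65 bp
  144–184 → 41 bp
Sorted largest to smallest: 65, 54, 41, 24 bp.

65, 54, 41, 24 bp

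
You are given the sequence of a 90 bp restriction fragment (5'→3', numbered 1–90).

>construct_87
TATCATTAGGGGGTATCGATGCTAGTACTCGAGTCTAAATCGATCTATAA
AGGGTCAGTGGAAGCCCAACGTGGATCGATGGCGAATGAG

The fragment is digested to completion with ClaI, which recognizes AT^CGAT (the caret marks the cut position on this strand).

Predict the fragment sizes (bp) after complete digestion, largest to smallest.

36, 24, 16, 14 bp

ClaI sites (ATCGAT) start at positions 15, 39, 75.
ClaI cuts after base 2 of each site, so after positions 16, 40, 76.
Linear molecule, 3 cuts → 4 fragments:
  1–16 → 16 bp
  17–40 → 24 bp
  41–76 → 36 bp
  77–90 → 14 bp
Sorted largest to smallest: 36, 24, 16, 14 bp.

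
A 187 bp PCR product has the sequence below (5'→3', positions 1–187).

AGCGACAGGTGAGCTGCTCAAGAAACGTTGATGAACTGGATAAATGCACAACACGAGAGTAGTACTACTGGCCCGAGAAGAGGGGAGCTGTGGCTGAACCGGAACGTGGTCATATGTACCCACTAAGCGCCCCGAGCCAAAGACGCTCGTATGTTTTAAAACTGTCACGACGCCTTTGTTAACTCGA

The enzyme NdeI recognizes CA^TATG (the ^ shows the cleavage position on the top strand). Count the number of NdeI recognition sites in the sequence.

1

CATATG occurs starting at position 111.
NdeI cuts at 1 site.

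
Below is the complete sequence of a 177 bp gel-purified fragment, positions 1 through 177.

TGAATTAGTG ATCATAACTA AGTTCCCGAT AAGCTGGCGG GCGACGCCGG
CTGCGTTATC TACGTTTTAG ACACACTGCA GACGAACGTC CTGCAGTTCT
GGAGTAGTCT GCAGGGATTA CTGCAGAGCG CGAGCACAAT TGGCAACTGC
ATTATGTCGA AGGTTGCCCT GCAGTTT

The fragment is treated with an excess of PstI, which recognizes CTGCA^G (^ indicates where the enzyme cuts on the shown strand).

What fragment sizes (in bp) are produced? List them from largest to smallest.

PstI sites (CTGCAG) start at positions 76, 91, 109, 121, 169.
PstI cuts after base 5 of each site (before the last base), so after positions 80, 95, 113, 125, 173.
Linear molecule, 5 cuts → 6 fragments:
  1–80 → 80 bp
  81–95 → 15 bp
  96–113 → 18 bp
  114–125 → 12 bp
  126–173 → 48 bp
  174–177 → 4 bp
Sorted largest to smallest: 80, 48, 18, 15, 12, 4 bp.

80, 48, 18, 15, 12, 4 bp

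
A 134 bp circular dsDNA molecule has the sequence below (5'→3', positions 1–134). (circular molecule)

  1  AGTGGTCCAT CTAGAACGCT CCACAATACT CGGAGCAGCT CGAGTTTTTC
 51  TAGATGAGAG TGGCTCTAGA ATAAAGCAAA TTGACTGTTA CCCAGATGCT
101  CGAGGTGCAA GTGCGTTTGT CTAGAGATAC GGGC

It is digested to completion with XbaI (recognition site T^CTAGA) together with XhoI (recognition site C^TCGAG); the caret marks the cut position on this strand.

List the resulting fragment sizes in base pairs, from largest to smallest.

XbaI sites (TCTAGA) start at positions 10, 49, 65, 120.
XbaI cuts after the first base of each site, so after positions 10, 49, 65, 120.
XhoI sites (CTCGAG) start at positions 39, 99.
XhoI cuts after the first base of each site, so after positions 39, 99.
Combined cut positions: 10, 39, 49, 65, 99, 120.
Circular molecule, 6 cuts → 6 fragments:
  11–39 → 29 bp
  40–49 → 10 bp
  50–65 → 16 bp
  66–99 → 34 bp
  100–120 → 21 bp
  121–134 then 1–10 → 14 + 10 = 24 bp
Sorted largest to smallest: 34, 29, 24, 21, 16, 10 bp.

34, 29, 24, 21, 16, 10 bp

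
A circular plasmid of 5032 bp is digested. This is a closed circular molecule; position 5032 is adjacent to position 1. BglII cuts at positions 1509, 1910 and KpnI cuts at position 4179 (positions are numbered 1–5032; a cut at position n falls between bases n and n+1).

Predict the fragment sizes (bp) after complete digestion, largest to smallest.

Combined cut positions (sorted): 1509, 1910, 4179.
Circular molecule, 3 cuts → 3 fragments:
  1910 − 1509 = 401 bp
  4179 − 1910 = 2269 bp
  wrap: 5032 − 4179 + 1509 = 2362 bp
Sorted largest to smallest: 2362, 2269, 401 bp.

2362, 2269, 401 bp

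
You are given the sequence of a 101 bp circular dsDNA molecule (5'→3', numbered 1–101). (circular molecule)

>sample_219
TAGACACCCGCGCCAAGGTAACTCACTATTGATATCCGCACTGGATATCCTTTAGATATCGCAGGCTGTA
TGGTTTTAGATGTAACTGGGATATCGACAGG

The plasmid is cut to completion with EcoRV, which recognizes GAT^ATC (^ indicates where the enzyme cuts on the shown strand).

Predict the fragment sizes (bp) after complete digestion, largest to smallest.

EcoRV sites (GATATC) start at positions 31, 44, 55, 90.
EcoRV cuts after base 3 of each site, so after positions 33, 46, 57, 92.
Circular molecule, 4 cuts → 4 fragments:
  34–46 → 13 bp
  47–57 → 11 bp
  58–92 → 35 bp
  93–101 then 1–33 → 9 + 33 = 42 bp
Sorted largest to smallest: 42, 35, 13, 11 bp.

42, 35, 13, 11 bp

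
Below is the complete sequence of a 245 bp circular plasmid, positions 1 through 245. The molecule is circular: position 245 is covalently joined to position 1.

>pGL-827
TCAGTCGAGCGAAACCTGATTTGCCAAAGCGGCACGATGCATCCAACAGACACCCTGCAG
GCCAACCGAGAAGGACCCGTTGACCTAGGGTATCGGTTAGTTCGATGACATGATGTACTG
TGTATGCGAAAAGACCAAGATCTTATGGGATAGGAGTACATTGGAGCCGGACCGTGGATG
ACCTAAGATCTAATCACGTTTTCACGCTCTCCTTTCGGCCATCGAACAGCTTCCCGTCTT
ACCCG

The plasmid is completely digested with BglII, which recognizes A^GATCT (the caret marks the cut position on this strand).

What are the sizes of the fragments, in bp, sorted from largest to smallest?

BglII sites (AGATCT) start at positions 138, 186.
BglII cuts after the first base of each site, so after positions 138, 186.
Circular molecule, 2 cuts → 2 fragments:
  139–186 → 48 bp
  187–245 then 1–138 → 59 + 138 = 197 bp
Sorted largest to smallest: 197, 48 bp.

197, 48 bp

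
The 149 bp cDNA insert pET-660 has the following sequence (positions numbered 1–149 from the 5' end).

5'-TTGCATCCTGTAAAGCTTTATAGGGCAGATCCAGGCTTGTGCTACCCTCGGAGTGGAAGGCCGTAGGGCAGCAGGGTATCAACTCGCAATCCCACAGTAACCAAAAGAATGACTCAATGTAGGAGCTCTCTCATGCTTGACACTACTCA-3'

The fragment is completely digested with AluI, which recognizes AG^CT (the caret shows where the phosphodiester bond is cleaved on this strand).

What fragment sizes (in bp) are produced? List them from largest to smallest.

AluI sites (AGCT) start at positions 14, 124.
AluI cuts after base 2 of each site, so after positions 15, 125.
Linear molecule, 2 cuts → 3 fragments:
  1–15 → 15 bp
  16–125 → 110 bp
  126–149 → 24 bp
Sorted largest to smallest: 110, 24, 15 bp.

110, 24, 15 bp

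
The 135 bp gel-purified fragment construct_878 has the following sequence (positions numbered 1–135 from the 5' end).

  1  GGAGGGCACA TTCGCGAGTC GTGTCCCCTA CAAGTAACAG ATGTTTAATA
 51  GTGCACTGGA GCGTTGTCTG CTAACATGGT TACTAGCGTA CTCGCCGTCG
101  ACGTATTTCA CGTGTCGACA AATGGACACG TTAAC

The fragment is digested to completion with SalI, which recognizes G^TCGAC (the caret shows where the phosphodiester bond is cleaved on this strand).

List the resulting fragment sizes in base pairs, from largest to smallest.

SalI sites (GTCGAC) start at positions 97, 114.
SalI cuts after the first base of each site, so after positions 97, 114.
Linear molecule, 2 cuts → 3 fragments:
  1–97 → 97 bp
  98–114 → 17 bp
  115–135 → 21 bp
Sorted largest to smallest: 97, 21, 17 bp.

97, 21, 17 bp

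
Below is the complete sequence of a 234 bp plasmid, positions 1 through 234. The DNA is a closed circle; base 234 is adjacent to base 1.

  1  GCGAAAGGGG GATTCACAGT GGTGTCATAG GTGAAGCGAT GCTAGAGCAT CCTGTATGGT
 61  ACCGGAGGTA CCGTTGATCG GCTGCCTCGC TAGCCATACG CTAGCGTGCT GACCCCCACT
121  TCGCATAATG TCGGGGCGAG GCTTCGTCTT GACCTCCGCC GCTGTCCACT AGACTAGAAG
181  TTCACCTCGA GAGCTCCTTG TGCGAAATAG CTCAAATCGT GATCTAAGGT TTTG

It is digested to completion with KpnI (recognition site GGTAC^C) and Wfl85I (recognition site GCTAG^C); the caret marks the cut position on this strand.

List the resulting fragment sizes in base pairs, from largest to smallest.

192, 22, 11, 9 bp

KpnI sites (GGTACC) start at positions 58, 67.
KpnI cuts after base 5 of each site (before the last base), so after positions 62, 71.
Wfl85I sites (GCTAGC) start at positions 89, 100.
Wfl85I cuts after base 5 of each site (before the last base), so after positions 93, 104.
Combined cut positions: 62, 71, 93, 104.
Circular molecule, 4 cuts → 4 fragments:
  63–71 → 9 bp
  72–93 → 22 bp
  94–104 → 11 bp
  105–234 then 1–62 → 130 + 62 = 192 bp
Sorted largest to smallest: 192, 22, 11, 9 bp.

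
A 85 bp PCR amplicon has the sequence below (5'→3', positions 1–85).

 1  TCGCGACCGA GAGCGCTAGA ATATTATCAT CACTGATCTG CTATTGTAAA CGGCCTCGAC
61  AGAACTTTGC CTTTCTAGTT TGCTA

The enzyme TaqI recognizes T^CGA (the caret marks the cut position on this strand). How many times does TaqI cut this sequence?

TCGA occurs starting at position 56.
TaqI cuts at 1 site.

1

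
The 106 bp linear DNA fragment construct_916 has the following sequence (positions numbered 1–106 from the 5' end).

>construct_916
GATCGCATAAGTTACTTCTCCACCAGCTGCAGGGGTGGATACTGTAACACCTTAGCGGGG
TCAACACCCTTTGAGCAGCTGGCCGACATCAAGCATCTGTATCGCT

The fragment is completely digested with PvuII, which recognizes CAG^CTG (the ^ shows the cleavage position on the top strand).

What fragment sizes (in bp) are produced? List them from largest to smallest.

52, 28, 26 bp

PvuII sites (CAGCTG) start at positions 24, 76.
PvuII cuts after base 3 of each site, so after positions 26, 78.
Linear molecule, 2 cuts → 3 fragments:
  1–26 → 26 bp
  27–78 → 52 bp
  79–106 → 28 bp
Sorted largest to smallest: 52, 28, 26 bp.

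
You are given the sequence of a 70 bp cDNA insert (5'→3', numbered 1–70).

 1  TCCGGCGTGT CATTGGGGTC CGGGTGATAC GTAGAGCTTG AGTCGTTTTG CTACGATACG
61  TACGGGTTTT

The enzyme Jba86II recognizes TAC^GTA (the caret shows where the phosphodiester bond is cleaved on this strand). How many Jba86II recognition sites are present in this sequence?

2

TACGTA occurs starting at positions 28, 57.
Jba86II cuts at 2 sites.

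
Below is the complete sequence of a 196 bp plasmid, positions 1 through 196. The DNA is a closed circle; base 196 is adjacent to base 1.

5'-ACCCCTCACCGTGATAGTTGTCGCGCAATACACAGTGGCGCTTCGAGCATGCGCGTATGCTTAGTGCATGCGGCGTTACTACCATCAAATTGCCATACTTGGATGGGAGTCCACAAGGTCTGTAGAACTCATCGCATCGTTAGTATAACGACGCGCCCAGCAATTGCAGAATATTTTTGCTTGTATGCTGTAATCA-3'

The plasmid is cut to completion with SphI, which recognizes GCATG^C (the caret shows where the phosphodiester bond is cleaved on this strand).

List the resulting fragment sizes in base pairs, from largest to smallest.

SphI sites (GCATGC) start at positions 47, 66.
SphI cuts after base 5 of each site (before the last base), so after positions 51, 70.
Circular molecule, 2 cuts → 2 fragments:
  52–70 → 19 bp
  71–196 then 1–51 → 126 + 51 = 177 bp
Sorted largest to smallest: 177, 19 bp.

177, 19 bp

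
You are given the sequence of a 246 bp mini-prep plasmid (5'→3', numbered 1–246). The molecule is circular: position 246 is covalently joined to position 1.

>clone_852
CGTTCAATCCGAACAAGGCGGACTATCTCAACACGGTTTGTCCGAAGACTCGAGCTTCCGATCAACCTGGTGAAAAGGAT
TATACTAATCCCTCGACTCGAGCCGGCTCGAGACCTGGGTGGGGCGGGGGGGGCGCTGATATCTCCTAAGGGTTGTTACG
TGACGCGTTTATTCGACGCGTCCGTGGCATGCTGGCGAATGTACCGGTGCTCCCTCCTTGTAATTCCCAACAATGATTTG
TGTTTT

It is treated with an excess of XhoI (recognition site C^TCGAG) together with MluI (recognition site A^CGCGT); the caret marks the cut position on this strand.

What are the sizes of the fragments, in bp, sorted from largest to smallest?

119, 56, 48, 13, 10 bp

XhoI sites (CTCGAG) start at positions 49, 97, 107.
XhoI cuts after the first base of each site, so after positions 49, 97, 107.
MluI sites (ACGCGT) start at positions 163, 176.
MluI cuts after the first base of each site, so after positions 163, 176.
Combined cut positions: 49, 97, 107, 163, 176.
Circular molecule, 5 cuts → 5 fragments:
  50–97 → 48 bp
  98–107 → 10 bp
  108–163 → 56 bp
  164–176 → 13 bp
  177–246 then 1–49 → 70 + 49 = 119 bp
Sorted largest to smallest: 119, 56, 48, 13, 10 bp.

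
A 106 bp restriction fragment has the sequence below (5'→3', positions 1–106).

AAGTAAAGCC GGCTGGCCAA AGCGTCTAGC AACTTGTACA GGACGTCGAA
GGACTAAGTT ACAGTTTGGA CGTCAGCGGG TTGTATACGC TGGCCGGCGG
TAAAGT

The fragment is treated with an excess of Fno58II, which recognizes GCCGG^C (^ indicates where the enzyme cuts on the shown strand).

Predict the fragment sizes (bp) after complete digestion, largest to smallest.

Fno58II sites (GCCGGC) start at positions 8, 93.
Fno58II cuts after base 5 of each site (before the last base), so after positions 12, 97.
Linear molecule, 2 cuts → 3 fragments:
  1–12 → 12 bp
  13–97 → 85 bp
  98–106 → 9 bp
Sorted largest to smallest: 85, 12, 9 bp.

85, 12, 9 bp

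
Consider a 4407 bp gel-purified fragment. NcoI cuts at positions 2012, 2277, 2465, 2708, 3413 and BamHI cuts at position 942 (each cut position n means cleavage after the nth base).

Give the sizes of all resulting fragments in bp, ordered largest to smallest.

1070, 994, 942, 705, 265, 243, 188 bp

Combined cut positions (sorted): 942, 2012, 2277, 2465, 2708, 3413.
Linear molecule, 6 cuts → 7 fragments:
  942 − 0 = 942 bp
  2012 − 942 = 1070 bp
  2277 − 2012 = 265 bp
  2465 − 2277 = 188 bp
  2708 − 2465 = 243 bp
  3413 − 2708 = 705 bp
  4407 − 3413 = 994 bp
Sorted largest to smallest: 1070, 994, 942, 705, 265, 243, 188 bp.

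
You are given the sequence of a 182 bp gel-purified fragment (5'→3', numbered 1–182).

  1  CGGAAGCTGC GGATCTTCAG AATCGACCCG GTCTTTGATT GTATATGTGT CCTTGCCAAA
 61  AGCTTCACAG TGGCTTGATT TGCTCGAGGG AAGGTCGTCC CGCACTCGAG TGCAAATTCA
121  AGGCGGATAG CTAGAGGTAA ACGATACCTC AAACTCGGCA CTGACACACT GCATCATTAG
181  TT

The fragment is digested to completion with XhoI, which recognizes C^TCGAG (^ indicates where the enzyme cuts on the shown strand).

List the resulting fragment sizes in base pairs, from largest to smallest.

XhoI sites (CTCGAG) start at positions 83, 105.
XhoI cuts after the first base of each site, so after positions 83, 105.
Linear molecule, 2 cuts → 3 fragments:
  1–83 → 83 bp
  84–105 → 22 bp
  106–182 → 77 bp
Sorted largest to smallest: 83, 77, 22 bp.

83, 77, 22 bp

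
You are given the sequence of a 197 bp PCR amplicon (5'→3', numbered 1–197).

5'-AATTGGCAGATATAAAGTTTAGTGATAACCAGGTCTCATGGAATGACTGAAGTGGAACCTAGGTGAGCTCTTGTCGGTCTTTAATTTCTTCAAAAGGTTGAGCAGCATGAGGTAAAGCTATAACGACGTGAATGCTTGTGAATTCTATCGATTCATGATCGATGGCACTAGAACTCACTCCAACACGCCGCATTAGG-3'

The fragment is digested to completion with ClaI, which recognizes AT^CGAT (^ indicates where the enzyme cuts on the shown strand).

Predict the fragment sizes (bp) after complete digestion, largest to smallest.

148, 38, 11 bp

ClaI sites (ATCGAT) start at positions 147, 158.
ClaI cuts after base 2 of each site, so after positions 148, 159.
Linear molecule, 2 cuts → 3 fragments:
  1–148 → 148 bp
  149–159 → 11 bp
  160–197 → 38 bp
Sorted largest to smallest: 148, 38, 11 bp.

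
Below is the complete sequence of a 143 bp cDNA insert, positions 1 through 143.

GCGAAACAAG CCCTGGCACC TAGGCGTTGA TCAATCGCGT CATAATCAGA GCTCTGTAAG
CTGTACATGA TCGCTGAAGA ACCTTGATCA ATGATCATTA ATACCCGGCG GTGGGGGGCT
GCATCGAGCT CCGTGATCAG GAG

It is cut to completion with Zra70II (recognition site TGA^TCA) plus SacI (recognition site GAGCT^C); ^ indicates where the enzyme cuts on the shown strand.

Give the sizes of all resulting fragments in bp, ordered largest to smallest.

Zra70II sites (TGATCA) start at positions 28, 85, 92, 134.
Zra70II cuts after base 3 of each site, so after positions 30, 87, 94, 136.
SacI sites (GAGCTC) start at positions 49, 126.
SacI cuts after base 5 of each site (before the last base), so after positions 53, 130.
Combined cut positions: 30, 53, 87, 94, 130, 136.
Linear molecule, 6 cuts → 7 fragments:
  1–30 → 30 bp
  31–53 → 23 bp
  54–87 → 34 bp
  88–94 → 7 bp
  95–130 → 36 bp
  131–136 → 6 bp
  137–143 → 7 bp
Sorted largest to smallest: 36, 34, 30, 23, 7, 7, 6 bp.

36, 34, 30, 23, 7, 7, 6 bp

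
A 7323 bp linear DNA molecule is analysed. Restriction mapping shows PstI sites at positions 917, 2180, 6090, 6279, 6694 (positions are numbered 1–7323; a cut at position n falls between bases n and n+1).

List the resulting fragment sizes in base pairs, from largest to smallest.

3910, 1263, 917, 629, 415, 189 bp

Linear molecule, 5 cuts → 6 fragments:
  917 − 0 = 917 bp
  2180 − 917 = 1263 bp
  6090 − 2180 = 3910 bp
  6279 − 6090 = 189 bp
  6694 − 6279 = 415 bp
  7323 − 6694 = 629 bp
Sorted largest to smallest: 3910, 1263, 917, 629, 415, 189 bp.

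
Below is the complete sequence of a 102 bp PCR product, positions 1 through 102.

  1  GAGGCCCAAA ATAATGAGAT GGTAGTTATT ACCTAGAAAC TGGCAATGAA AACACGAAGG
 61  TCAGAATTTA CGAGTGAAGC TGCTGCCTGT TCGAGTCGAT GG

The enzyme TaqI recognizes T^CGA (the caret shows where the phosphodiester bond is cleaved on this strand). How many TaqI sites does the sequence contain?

TCGA occurs starting at positions 91, 96.
TaqI cuts at 2 sites.

2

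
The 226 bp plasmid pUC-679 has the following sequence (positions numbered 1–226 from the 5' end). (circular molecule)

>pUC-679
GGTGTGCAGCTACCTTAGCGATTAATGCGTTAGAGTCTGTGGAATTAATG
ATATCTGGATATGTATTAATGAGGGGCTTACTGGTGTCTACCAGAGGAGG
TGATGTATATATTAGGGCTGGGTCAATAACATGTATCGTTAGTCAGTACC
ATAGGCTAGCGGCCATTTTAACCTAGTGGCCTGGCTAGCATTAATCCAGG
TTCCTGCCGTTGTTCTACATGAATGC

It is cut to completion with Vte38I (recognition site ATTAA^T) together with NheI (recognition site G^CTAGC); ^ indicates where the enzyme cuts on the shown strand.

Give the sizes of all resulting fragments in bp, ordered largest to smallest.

Vte38I sites (ATTAAT) start at positions 21, 44, 65, 190.
Vte38I cuts after base 5 of each site (before the last base), so after positions 25, 48, 69, 194.
NheI sites (GCTAGC) start at positions 155, 184.
NheI cuts after the first base of each site, so after positions 155, 184.
Combined cut positions: 25, 48, 69, 155, 184, 194.
Circular molecule, 6 cuts → 6 fragments:
  26–48 → 23 bp
  49–69 → 21 bp
  70–155 → 86 bp
  156–184 → 29 bp
  185–194 → 10 bp
  195–226 then 1–25 → 32 + 25 = 57 bp
Sorted largest to smallest: 86, 57, 29, 23, 21, 10 bp.

86, 57, 29, 23, 21, 10 bp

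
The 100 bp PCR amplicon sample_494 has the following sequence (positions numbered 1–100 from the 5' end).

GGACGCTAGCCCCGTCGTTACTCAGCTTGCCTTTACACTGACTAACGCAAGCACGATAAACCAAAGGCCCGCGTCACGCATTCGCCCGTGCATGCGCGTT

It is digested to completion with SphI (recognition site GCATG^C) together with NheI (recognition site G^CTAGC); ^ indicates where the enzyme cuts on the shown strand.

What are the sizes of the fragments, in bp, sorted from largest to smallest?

The SphI site (GCATGC) starts at position 90.
SphI cuts after base 5 of each site (before the last base), so after position 94.
The NheI site (GCTAGC) starts at position 5.
NheI cuts after the first base of each site, so after position 5.
Combined cut positions: 5, 94.
Linear molecule, 2 cuts → 3 fragments:
  1–5 → 5 bp
  6–94 → 89 bp
  95–100 → 6 bp
Sorted largest to smallest: 89, 6, 5 bp.

89, 6, 5 bp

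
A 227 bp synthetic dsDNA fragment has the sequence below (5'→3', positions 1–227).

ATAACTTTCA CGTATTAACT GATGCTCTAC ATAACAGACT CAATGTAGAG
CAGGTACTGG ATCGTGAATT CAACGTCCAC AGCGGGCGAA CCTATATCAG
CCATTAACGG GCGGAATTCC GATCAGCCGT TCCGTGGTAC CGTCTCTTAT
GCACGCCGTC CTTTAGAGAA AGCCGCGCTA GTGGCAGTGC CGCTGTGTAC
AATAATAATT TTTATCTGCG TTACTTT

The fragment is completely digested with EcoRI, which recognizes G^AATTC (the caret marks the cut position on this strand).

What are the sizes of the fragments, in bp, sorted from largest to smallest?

EcoRI sites (GAATTC) start at positions 66, 114.
EcoRI cuts after the first base of each site, so after positions 66, 114.
Linear molecule, 2 cuts → 3 fragments:
  1–66 → 66 bp
  67–114 → 48 bp
  115–227 → 113 bp
Sorted largest to smallest: 113, 66, 48 bp.

113, 66, 48 bp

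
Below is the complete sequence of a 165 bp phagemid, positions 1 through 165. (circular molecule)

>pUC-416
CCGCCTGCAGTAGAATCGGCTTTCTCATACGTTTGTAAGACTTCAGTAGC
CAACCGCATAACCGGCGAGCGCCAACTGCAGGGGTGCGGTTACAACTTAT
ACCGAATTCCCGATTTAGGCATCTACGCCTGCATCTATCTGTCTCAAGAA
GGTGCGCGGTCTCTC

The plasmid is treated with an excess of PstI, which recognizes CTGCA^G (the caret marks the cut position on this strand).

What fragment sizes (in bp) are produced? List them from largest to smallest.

94, 71 bp

PstI sites (CTGCAG) start at positions 5, 76.
PstI cuts after base 5 of each site (before the last base), so after positions 9, 80.
Circular molecule, 2 cuts → 2 fragments:
  10–80 → 71 bp
  81–165 then 1–9 → 85 + 9 = 94 bp
Sorted largest to smallest: 94, 71 bp.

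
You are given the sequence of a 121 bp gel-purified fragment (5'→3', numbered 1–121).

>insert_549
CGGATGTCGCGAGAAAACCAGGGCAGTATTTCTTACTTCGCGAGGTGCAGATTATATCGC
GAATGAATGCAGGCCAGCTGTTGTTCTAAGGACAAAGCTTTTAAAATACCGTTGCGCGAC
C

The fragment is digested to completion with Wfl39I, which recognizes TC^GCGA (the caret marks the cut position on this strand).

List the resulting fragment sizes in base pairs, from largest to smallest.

63, 31, 19, 8 bp

Wfl39I sites (TCGCGA) start at positions 7, 38, 57.
Wfl39I cuts after base 2 of each site, so after positions 8, 39, 58.
Linear molecule, 3 cuts → 4 fragments:
  1–8 → 8 bp
  9–39 → 31 bp
  40–58 → 19 bp
  59–121 → 63 bp
Sorted largest to smallest: 63, 31, 19, 8 bp.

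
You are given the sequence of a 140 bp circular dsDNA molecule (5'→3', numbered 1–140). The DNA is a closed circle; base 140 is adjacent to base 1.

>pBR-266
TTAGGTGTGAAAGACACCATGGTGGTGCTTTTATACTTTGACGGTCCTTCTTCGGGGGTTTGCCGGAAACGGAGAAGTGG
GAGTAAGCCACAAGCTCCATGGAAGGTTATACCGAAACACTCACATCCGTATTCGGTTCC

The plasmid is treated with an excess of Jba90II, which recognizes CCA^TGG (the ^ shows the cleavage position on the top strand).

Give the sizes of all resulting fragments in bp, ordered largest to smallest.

80, 60 bp

Jba90II sites (CCATGG) start at positions 17, 97.
Jba90II cuts after base 3 of each site, so after positions 19, 99.
Circular molecule, 2 cuts → 2 fragments:
  20–99 → 80 bp
  100–140 then 1–19 → 41 + 19 = 60 bp
Sorted largest to smallest: 80, 60 bp.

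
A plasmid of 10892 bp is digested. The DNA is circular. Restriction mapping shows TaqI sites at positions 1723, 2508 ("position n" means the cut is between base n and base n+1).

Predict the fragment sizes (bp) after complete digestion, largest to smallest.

Circular molecule, 2 cuts → 2 fragments:
  2508 − 1723 = 785 bp
  wrap: 10892 − 2508 + 1723 = 10107 bp
Sorted largest to smallest: 10107, 785 bp.

10107, 785 bp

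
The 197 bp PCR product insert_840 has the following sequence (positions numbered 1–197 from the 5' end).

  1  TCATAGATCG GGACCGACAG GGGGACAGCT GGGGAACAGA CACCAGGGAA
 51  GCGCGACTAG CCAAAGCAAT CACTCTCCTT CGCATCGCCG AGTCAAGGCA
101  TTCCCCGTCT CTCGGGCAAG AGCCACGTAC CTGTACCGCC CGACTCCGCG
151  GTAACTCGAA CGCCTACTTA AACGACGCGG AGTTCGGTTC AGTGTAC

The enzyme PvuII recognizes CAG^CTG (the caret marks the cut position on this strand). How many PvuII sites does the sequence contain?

1

CAGCTG occurs starting at position 26.
PvuII cuts at 1 site.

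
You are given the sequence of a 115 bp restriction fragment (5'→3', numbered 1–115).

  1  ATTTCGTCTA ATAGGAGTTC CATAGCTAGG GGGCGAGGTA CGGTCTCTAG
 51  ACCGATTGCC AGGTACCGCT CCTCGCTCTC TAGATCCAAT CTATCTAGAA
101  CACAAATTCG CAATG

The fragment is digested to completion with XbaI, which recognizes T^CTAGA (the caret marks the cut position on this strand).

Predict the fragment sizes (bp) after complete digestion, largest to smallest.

XbaI sites (TCTAGA) start at positions 46, 79, 94.
XbaI cuts after the first base of each site, so after positions 46, 79, 94.
Linear molecule, 3 cuts → 4 fragments:
  1–46 → 46 bp
  47–79 → 33 bp
  80–94 → 15 bp
  95–115 → 21 bp
Sorted largest to smallest: 46, 33, 21, 15 bp.

46, 33, 21, 15 bp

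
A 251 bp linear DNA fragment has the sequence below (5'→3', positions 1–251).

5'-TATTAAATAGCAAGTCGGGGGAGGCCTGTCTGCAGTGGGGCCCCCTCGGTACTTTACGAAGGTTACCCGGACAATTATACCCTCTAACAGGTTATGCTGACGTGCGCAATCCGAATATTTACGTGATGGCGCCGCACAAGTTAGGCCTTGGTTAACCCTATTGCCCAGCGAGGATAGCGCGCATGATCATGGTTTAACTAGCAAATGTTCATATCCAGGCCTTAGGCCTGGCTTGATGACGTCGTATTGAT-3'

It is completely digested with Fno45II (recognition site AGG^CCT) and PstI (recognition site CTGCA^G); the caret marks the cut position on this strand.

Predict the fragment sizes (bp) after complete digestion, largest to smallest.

111, 74, 25, 24, 10, 7 bp

Fno45II sites (AGGCCT) start at positions 22, 143, 217, 224.
Fno45II cuts after base 3 of each site, so after positions 24, 145, 219, 226.
The PstI site (CTGCAG) starts at position 30.
PstI cuts after base 5 of each site (before the last base), so after position 34.
Combined cut positions: 24, 34, 145, 219, 226.
Linear molecule, 5 cuts → 6 fragments:
  1–24 → 24 bp
  25–34 → 10 bp
  35–145 → 111 bp
  146–219 → 74 bp
  220–226 → 7 bp
  227–251 → 25 bp
Sorted largest to smallest: 111, 74, 25, 24, 10, 7 bp.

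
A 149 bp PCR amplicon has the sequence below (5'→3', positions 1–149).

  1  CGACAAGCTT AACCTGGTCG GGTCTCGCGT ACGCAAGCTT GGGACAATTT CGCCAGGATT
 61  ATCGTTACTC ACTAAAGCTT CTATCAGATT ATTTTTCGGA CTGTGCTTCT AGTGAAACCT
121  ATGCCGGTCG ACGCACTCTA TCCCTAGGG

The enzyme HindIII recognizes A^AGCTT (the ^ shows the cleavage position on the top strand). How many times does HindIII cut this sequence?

3

AAGCTT occurs starting at positions 5, 35, 75.
HindIII cuts at 3 sites.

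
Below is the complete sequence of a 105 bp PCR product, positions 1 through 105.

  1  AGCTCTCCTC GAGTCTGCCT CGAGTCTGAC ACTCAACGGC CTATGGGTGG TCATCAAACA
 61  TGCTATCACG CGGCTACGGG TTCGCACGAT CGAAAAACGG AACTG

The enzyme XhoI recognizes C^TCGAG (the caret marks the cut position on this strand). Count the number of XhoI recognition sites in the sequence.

CTCGAG occurs starting at positions 8, 19.
XhoI cuts at 2 sites.

2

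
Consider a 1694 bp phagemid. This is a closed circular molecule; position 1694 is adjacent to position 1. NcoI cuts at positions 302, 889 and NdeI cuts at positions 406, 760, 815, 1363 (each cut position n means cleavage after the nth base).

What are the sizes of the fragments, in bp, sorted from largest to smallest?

Combined cut positions (sorted): 302, 406, 760, 815, 889, 1363.
Circular molecule, 6 cuts → 6 fragments:
  406 − 302 = 104 bp
  760 − 406 = 354 bp
  815 − 760 = 55 bp
  889 − 815 = 74 bp
  1363 − 889 = 474 bp
  wrap: 1694 − 1363 + 302 = 633 bp
Sorted largest to smallest: 633, 474, 354, 104, 74, 55 bp.

633, 474, 354, 104, 74, 55 bp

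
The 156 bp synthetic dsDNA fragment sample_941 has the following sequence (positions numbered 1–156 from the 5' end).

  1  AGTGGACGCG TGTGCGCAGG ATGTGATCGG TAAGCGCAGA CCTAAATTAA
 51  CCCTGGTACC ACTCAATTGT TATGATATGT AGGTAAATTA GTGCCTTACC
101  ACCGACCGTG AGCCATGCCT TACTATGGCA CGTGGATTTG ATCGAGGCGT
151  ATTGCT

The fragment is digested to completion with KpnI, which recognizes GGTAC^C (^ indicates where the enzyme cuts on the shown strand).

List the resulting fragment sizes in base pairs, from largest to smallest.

The KpnI site (GGTACC) starts at position 55.
KpnI cuts after base 5 of each site (before the last base), so after position 59.
Linear molecule, 1 cut → 2 fragments:
  1–59 → 59 bp
  60–156 → 97 bp
Sorted largest to smallest: 97, 59 bp.

97, 59 bp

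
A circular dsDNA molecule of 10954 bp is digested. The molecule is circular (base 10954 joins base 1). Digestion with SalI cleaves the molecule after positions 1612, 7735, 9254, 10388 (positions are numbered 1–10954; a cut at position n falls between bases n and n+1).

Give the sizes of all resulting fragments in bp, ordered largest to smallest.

6123, 2178, 1519, 1134 bp

Circular molecule, 4 cuts → 4 fragments:
  7735 − 1612 = 6123 bp
  9254 − 7735 = 1519 bp
  10388 − 9254 = 1134 bp
  wrap: 10954 − 10388 + 1612 = 2178 bp
Sorted largest to smallest: 6123, 2178, 1519, 1134 bp.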